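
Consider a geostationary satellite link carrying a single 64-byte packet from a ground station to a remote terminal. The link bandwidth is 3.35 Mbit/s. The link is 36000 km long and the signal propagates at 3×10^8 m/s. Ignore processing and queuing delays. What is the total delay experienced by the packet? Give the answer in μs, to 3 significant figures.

120000 μs

L = 64 × 8 = 512 bits.
Transmission delay = L/R = 512 / 3350000 = 152.836 μs.
Propagation delay = d/s = 36000000 m / 300000000 m/s = 120000 μs.
Total = 120000 μs.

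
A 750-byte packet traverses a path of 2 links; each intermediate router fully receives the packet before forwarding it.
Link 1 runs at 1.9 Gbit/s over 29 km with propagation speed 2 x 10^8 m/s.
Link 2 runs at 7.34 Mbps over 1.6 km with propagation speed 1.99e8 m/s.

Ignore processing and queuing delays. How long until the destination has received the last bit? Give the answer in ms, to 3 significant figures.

0.974 ms

L = 750 × 8 = 6000 bits.
Transmission delays (L/R per hop): 0.00315789, 0.817439 ms; sum = 0.820597 ms.
Propagation delays (d/s per hop): 0.145, 0.0080402 ms; sum = 0.15304 ms.
End-to-end = 0.974 ms.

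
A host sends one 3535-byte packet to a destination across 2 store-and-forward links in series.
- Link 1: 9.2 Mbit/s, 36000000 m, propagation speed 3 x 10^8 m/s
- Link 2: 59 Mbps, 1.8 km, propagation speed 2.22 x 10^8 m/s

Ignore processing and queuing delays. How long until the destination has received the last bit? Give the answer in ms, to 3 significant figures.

L = 3535 × 8 = 28280 bits.
Transmission delays (L/R per hop): 3.07391, 0.479322 ms; sum = 3.55324 ms.
Propagation delays (d/s per hop): 120, 0.00810811 ms; sum = 120.008 ms.
End-to-end = 124 ms.

124 ms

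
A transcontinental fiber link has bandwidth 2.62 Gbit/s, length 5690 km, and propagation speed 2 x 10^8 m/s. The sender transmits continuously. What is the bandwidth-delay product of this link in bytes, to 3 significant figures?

Propagation delay = 5690000 / 200000000 = 0.02845 s.
BDP = R × t_prop = 2620000000 × 0.02845 = 74539000 bits.
In bytes: 74539000/8 = 9320000 bytes.

9320000 bytes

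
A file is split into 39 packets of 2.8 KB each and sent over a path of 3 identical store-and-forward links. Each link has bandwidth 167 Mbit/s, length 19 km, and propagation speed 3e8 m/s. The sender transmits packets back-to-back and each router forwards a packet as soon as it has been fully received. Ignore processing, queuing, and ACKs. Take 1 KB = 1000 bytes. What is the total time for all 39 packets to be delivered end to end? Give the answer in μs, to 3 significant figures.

5690 μs

Per-hop transmission t_tx = L/R = 22400/167000000 = 134.132 μs.
Per-hop propagation t_prop = 19000/300000000 = 63.3333 μs.
Pipeline fill: first packet needs 3·t_tx to clear all hops; remaining 38 packets each add one t_tx.
Total = (3+39-1)·t_tx + 3·t_prop = 41·134.132 + 3·63.3333 = 5690 μs.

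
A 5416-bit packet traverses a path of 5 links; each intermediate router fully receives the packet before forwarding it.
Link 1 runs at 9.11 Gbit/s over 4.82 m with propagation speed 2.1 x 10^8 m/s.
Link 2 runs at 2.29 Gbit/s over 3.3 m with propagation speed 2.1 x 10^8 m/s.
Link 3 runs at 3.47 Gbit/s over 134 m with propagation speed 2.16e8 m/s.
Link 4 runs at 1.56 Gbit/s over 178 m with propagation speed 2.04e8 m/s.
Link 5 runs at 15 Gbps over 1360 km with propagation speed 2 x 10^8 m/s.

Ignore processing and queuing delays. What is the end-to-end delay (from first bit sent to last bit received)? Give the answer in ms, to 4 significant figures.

6.810 ms

Transmission delays (L/R per hop): 0.000594512, 0.00236507, 0.00156081, 0.00347179, 0.000361067 ms; sum = 0.00835325 ms.
Propagation delays (d/s per hop): 2.29524e-05, 1.57143e-05, 0.00062037, 0.000872549, 6.8 ms; sum = 6.80153 ms.
End-to-end = 6.810 ms.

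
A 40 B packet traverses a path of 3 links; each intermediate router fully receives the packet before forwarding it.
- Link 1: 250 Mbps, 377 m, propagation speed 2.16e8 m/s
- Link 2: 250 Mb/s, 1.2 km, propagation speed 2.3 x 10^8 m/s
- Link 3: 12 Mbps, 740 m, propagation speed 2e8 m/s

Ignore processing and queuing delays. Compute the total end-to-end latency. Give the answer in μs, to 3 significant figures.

L = 40 × 8 = 320 bits.
Transmission delays (L/R per hop): 1.28, 1.28, 26.6667 μs; sum = 29.2267 μs.
Propagation delays (d/s per hop): 1.74537, 5.21739, 3.7 μs; sum = 10.6628 μs.
End-to-end = 39.9 μs.

39.9 μs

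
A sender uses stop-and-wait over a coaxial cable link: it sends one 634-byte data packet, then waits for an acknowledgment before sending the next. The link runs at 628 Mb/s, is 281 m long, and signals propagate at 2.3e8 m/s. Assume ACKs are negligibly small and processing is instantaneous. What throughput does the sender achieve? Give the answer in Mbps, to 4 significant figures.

t_tx = L/R = 5072/628000000 = 8.07643e-06 s.
t_prop = 281/2.3e+08 = 1.22174e-06 s; RTT = 2.44348e-06 s.
Cycle = t_tx + RTT = 1.05199e-05 s.
Throughput = L / cycle = 5072 / 1.05199e-05 = 482.1 Mbps.

482.1 Mbps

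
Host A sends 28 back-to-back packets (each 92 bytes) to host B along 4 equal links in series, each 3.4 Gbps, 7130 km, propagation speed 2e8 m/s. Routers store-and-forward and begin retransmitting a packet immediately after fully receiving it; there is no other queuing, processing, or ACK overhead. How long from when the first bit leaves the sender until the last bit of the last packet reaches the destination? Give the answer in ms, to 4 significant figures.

142.6 ms

Per-hop transmission t_tx = L/R = 736/3400000000 = 0.000216471 ms.
Per-hop propagation t_prop = 7130000/200000000 = 35.65 ms.
Pipeline fill: first packet needs 4·t_tx to clear all hops; remaining 27 packets each add one t_tx.
Total = (4+28-1)·t_tx + 4·t_prop = 31·0.000216471 + 4·35.65 = 142.6 ms.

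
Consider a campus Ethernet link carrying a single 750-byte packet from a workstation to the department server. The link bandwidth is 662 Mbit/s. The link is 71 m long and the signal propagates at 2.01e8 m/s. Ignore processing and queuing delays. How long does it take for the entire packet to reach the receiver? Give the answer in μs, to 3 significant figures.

9.42 μs

L = 750 × 8 = 6000 bits.
Transmission delay = L/R = 6000 / 662000000 = 9.06344 μs.
Propagation delay = d/s = 71 m / 2.01e+08 m/s = 0.353234 μs.
Total = 9.42 μs.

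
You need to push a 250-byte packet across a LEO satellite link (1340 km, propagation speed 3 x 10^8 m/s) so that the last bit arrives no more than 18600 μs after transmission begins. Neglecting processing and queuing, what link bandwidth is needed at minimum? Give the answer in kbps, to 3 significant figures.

L = 2000 bits.
Propagation delay = 1340000 / 300000000 = 4466.67 μs.
Transmission budget = 18600 − 4466.67 = 14133.3 μs.
R ≥ L / t_tx = 2000 bits / 0.0141333 s = 142 kbps.

142 kbps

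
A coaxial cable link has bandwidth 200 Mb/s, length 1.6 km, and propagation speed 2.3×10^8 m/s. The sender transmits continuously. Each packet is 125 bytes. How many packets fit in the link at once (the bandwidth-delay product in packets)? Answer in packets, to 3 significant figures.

Propagation delay = 1600 / 2.3e+08 = 6.95652e-06 s.
BDP = R × t_prop = 200000000 × 6.95652e-06 = 1391.3 bits.
In packets of 1000 bits: 1.39 packets.

1.39 packets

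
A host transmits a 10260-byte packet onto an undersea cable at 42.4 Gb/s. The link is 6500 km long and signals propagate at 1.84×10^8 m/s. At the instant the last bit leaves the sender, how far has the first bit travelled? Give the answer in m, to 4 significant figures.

t_tx = L/R = 82080/42400000000 = 1.93585e-06 s.
Distance = s × t_tx = 184000000 × 1.93585e-06 = 356.2 m.

356.2 m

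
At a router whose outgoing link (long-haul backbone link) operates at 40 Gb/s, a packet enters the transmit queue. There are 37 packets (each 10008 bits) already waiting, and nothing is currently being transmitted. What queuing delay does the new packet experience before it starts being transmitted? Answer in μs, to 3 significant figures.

9.26 μs

Each queued packet: L/R = 10008/40000000000 = 0.2502 μs.
37 queued → 9.2574 μs.
Queuing delay = 9.26 μs.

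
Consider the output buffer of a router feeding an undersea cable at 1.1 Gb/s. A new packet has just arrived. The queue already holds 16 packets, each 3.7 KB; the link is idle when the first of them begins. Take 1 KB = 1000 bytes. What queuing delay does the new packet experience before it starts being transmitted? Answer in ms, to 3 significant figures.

0.431 ms

Each queued packet: L/R = 29600/1100000000 = 0.0269091 ms.
16 queued → 0.430545 ms.
Queuing delay = 0.431 ms.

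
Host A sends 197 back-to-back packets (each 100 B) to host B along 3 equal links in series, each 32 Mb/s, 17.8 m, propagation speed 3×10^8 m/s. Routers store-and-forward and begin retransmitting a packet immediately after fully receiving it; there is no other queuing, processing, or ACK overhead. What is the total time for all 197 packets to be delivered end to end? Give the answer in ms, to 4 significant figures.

Per-hop transmission t_tx = L/R = 800/32000000 = 0.025 ms.
Per-hop propagation t_prop = 17.8/300000000 = 5.93333e-05 ms.
Pipeline fill: first packet needs 3·t_tx to clear all hops; remaining 196 packets each add one t_tx.
Total = (3+197-1)·t_tx + 3·t_prop = 199·0.025 + 3·5.93333e-05 = 4.975 ms.

4.975 ms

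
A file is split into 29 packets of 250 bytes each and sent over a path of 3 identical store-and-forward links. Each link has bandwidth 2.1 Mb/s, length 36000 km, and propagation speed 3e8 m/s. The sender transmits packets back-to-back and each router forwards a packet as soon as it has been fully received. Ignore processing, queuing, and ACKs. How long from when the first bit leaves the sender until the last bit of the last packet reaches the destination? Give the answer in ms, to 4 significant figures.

389.5 ms

Per-hop transmission t_tx = L/R = 2000/2100000 = 0.952381 ms.
Per-hop propagation t_prop = 36000000/300000000 = 120 ms.
Pipeline fill: first packet needs 3·t_tx to clear all hops; remaining 28 packets each add one t_tx.
Total = (3+29-1)·t_tx + 3·t_prop = 31·0.952381 + 3·120 = 389.5 ms.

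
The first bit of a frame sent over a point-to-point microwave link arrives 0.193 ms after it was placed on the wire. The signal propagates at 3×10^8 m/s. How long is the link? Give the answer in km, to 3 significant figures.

57.9 km

d = s × t_prop = 300000000 × 0.000193 = 57.9 km.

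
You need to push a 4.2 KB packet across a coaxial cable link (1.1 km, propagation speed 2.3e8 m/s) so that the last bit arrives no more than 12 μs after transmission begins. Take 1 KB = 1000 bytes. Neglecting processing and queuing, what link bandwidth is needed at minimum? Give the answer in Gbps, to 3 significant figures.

L = 33600 bits.
Propagation delay = 1100 / 2.3e+08 = 4.78261 μs.
Transmission budget = 12 − 4.78261 = 7.21739 μs.
R ≥ L / t_tx = 33600 bits / 7.21739e-06 s = 4.66 Gbps.

4.66 Gbps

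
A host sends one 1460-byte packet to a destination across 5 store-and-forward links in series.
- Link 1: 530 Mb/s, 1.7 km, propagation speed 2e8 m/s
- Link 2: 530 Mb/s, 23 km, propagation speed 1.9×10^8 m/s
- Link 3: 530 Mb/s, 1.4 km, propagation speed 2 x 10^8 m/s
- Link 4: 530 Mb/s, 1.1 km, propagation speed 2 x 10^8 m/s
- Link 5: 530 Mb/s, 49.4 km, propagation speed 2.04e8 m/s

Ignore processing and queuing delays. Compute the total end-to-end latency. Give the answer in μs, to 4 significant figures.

494.4 μs

L = 1460 × 8 = 11680 bits.
Transmission delay per hop = L/R = 11680/530000000 = 22.0377 μs; 5 hops → 110.189 μs.
Propagation delays (d/s per hop): 8.5, 121.053, 7, 5.5, 242.157 μs; sum = 384.209 μs.
End-to-end = 494.4 μs.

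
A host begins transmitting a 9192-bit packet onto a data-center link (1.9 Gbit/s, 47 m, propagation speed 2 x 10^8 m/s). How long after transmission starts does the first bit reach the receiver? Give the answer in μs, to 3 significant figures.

First bit experiences only propagation delay: d/s = 47/200000000 = 0.235 μs.

0.235 μs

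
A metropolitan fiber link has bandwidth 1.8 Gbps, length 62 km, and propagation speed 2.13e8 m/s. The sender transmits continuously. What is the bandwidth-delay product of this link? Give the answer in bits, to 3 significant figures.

Propagation delay = 62000 / 213000000 = 0.00029108 s.
BDP = R × t_prop = 1800000000 × 0.00029108 = 523944 bits.

524000 bits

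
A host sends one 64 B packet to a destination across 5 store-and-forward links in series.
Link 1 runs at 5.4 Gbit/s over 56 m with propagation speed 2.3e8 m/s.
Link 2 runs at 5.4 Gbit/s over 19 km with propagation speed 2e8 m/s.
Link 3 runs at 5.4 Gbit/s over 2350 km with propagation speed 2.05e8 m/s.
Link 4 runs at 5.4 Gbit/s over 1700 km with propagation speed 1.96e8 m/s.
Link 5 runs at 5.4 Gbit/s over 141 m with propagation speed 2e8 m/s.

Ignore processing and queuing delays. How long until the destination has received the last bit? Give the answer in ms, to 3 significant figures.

L = 64 × 8 = 512 bits.
Transmission delay per hop = L/R = 512/5400000000 = 9.48148e-05 ms; 5 hops → 0.000474074 ms.
Propagation delays (d/s per hop): 0.000243478, 0.095, 11.4634, 8.67347, 0.000705 ms; sum = 20.2328 ms.
End-to-end = 20.2 ms.

20.2 ms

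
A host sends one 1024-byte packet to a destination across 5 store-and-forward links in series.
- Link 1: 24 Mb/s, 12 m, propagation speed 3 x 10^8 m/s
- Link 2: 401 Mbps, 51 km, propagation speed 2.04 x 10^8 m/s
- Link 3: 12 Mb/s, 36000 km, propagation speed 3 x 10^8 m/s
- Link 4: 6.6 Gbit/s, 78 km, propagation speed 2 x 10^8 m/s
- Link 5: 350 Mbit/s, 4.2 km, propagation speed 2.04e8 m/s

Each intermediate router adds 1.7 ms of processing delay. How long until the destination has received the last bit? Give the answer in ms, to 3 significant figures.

L = 1024 × 8 = 8192 bits.
Transmission delays (L/R per hop): 0.341333, 0.0204289, 0.682667, 0.00124121, 0.0234057 ms; sum = 1.06908 ms.
Propagation delays (d/s per hop): 4e-05, 0.25, 120, 0.39, 0.0205882 ms; sum = 120.661 ms.
Processing at 4 router(s): 4 × 1.7 ms = 6.8 ms.
End-to-end = 129 ms.

129 ms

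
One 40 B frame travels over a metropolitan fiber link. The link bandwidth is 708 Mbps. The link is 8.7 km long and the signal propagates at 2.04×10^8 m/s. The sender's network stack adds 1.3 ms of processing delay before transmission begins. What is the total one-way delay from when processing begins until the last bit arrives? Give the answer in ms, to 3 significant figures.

L = 40 × 8 = 320 bits.
Transmission delay = L/R = 320 / 708000000 = 0.000451977 ms.
Propagation delay = d/s = 8700 m / 204000000 m/s = 0.0426471 ms.
Plus processing delay 1.3 ms = 1.3 ms.
Total = 1.34 ms.

1.34 ms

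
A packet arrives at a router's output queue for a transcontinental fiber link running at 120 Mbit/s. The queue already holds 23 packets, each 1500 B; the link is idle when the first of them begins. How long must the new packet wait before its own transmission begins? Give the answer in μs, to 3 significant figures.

2300 μs

Each queued packet: L/R = 12000/120000000 = 100 μs.
23 queued → 2300 μs.
Queuing delay = 2300 μs.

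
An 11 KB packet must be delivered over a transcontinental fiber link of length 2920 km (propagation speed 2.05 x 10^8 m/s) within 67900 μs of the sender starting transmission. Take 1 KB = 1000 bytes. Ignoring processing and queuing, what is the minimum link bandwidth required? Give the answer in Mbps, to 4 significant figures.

1.640 Mbps

L = 88000 bits.
Propagation delay = 2920000 / 2.05e+08 = 14243.9 μs.
Transmission budget = 67900 − 14243.9 = 53656.1 μs.
R ≥ L / t_tx = 88000 bits / 0.0536561 s = 1.640 Mbps.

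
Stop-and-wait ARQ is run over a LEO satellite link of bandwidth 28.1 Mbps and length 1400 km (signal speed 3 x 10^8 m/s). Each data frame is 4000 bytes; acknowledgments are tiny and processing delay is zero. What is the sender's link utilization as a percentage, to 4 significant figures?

10.87 %

t_tx = L/R = 32000/28100000 = 0.00113879 s.
t_prop = 1400000/300000000 = 0.00466667 s; RTT = 0.00933333 s.
Cycle = t_tx + RTT = 0.0104721 s.
Utilization = t_tx / cycle = 0.00113879/0.0104721 = 10.87 %.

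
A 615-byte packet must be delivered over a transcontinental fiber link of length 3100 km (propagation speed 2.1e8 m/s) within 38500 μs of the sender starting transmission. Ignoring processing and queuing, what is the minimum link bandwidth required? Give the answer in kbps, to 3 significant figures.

207 kbps

L = 4920 bits.
Propagation delay = 3100000 / 210000000 = 14761.9 μs.
Transmission budget = 38500 − 14761.9 = 23738.1 μs.
R ≥ L / t_tx = 4920 bits / 0.0237381 s = 207 kbps.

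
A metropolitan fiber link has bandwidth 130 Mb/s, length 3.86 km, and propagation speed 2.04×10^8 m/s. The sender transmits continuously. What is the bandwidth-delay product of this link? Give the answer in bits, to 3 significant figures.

2460 bits

Propagation delay = 3860 / 204000000 = 1.89216e-05 s.
BDP = R × t_prop = 130000000 × 1.89216e-05 = 2459.8 bits.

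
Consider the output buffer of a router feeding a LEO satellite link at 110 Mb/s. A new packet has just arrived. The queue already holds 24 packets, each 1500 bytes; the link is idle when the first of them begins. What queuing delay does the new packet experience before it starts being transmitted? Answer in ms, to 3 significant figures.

2.62 ms

Each queued packet: L/R = 12000/110000000 = 0.109091 ms.
24 queued → 2.61818 ms.
Queuing delay = 2.62 ms.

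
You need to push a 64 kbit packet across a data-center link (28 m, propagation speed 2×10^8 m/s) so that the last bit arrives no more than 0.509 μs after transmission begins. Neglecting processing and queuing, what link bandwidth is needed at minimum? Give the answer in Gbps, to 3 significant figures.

Propagation delay = 28 / 200000000 = 0.14 μs.
Transmission budget = 0.509 − 0.14 = 0.369 μs.
R ≥ L / t_tx = 64000 bits / 3.69e-07 s = 173 Gbps.

173 Gbps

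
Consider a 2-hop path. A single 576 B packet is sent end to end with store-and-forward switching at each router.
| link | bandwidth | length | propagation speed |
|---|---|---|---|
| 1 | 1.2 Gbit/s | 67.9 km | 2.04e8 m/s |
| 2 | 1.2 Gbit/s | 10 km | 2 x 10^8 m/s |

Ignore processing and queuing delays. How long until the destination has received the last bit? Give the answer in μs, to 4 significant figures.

390.5 μs

L = 576 × 8 = 4608 bits.
Transmission delay per hop = L/R = 4608/1200000000 = 3.84 μs; 2 hops → 7.68 μs.
Propagation delays (d/s per hop): 332.843, 50 μs; sum = 382.843 μs.
End-to-end = 390.5 μs.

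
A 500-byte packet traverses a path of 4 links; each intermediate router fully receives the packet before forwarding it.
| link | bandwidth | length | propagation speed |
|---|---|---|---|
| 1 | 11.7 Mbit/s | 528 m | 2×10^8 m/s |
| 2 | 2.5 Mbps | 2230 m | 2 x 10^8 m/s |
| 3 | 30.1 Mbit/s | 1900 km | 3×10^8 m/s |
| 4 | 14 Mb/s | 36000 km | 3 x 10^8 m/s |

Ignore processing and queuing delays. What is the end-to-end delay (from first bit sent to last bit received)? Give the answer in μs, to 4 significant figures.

L = 500 × 8 = 4000 bits.
Transmission delays (L/R per hop): 341.88, 1600, 132.89, 285.714 μs; sum = 2360.48 μs.
Propagation delays (d/s per hop): 2.64, 11.15, 6333.33, 120000 μs; sum = 126347 μs.
End-to-end = 128700 μs.

128700 μs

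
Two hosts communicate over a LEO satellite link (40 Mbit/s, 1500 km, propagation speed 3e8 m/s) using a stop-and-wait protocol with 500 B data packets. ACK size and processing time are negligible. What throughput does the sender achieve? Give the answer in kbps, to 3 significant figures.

396 kbps

t_tx = L/R = 4000/40000000 = 0.0001 s.
t_prop = 1500000/300000000 = 0.005 s; RTT = 0.01 s.
Cycle = t_tx + RTT = 0.0101 s.
Throughput = L / cycle = 4000 / 0.0101 = 396 kbps.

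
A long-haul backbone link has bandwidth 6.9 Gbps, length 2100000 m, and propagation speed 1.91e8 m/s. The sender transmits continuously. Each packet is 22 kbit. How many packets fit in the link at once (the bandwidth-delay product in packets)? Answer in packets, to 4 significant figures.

Propagation delay = 2100000 / 191000000 = 0.0109948 s.
BDP = R × t_prop = 6900000000 × 0.0109948 = 75863900 bits.
In packets of 22000 bits: 3448 packets.

3448 packets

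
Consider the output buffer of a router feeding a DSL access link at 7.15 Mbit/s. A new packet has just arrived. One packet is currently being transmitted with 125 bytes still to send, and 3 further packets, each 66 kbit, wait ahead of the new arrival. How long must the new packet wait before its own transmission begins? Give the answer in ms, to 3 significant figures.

27.8 ms

Each queued packet: L/R = 66000/7150000 = 9.23077 ms.
3 queued → 27.6923 ms.
Plus remaining 1000 bits of current packet: 0.13986 ms.
Queuing delay = 27.8 ms.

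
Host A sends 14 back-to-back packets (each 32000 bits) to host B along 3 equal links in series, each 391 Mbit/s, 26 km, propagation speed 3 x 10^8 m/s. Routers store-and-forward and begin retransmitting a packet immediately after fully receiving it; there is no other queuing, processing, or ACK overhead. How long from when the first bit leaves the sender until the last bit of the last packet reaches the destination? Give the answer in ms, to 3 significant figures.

Per-hop transmission t_tx = L/R = 32000/391000000 = 0.0818414 ms.
Per-hop propagation t_prop = 26000/300000000 = 0.0866667 ms.
Pipeline fill: first packet needs 3·t_tx to clear all hops; remaining 13 packets each add one t_tx.
Total = (3+14-1)·t_tx + 3·t_prop = 16·0.0818414 + 3·0.0866667 = 1.57 ms.

1.57 ms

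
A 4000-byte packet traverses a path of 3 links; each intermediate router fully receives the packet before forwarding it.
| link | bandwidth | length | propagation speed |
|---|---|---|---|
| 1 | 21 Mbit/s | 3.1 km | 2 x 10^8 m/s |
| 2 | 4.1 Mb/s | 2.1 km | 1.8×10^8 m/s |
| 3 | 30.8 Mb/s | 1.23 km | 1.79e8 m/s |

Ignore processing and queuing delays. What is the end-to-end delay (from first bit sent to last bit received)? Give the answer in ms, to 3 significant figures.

10.4 ms

L = 4000 × 8 = 32000 bits.
Transmission delays (L/R per hop): 1.52381, 7.80488, 1.03896 ms; sum = 10.3676 ms.
Propagation delays (d/s per hop): 0.0155, 0.0116667, 0.00687151 ms; sum = 0.0340382 ms.
End-to-end = 10.4 ms.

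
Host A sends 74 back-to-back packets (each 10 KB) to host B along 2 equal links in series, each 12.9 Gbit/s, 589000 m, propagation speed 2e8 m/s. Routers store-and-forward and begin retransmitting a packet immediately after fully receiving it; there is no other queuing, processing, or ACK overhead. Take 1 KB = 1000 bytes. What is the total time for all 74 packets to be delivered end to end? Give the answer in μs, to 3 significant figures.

Per-hop transmission t_tx = L/R = 80000/12900000000 = 6.20155 μs.
Per-hop propagation t_prop = 589000/200000000 = 2945 μs.
Pipeline fill: first packet needs 2·t_tx to clear all hops; remaining 73 packets each add one t_tx.
Total = (2+74-1)·t_tx + 2·t_prop = 75·6.20155 + 2·2945 = 6360 μs.

6360 μs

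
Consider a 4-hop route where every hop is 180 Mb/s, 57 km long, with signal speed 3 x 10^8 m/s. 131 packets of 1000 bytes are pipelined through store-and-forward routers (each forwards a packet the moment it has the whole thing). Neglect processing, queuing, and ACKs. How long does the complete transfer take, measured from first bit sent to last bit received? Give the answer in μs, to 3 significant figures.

Per-hop transmission t_tx = L/R = 8000/180000000 = 44.4444 μs.
Per-hop propagation t_prop = 57000/300000000 = 190 μs.
Pipeline fill: first packet needs 4·t_tx to clear all hops; remaining 130 packets each add one t_tx.
Total = (4+131-1)·t_tx + 4·t_prop = 134·44.4444 + 4·190 = 6720 μs.

6720 μs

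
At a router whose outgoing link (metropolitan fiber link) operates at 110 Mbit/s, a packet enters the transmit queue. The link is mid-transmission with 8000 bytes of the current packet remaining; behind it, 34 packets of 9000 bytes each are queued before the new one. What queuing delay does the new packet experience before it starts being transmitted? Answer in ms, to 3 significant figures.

22.8 ms

Each queued packet: L/R = 72000/110000000 = 0.654545 ms.
34 queued → 22.2545 ms.
Plus remaining 64000 bits of current packet: 0.581818 ms.
Queuing delay = 22.8 ms.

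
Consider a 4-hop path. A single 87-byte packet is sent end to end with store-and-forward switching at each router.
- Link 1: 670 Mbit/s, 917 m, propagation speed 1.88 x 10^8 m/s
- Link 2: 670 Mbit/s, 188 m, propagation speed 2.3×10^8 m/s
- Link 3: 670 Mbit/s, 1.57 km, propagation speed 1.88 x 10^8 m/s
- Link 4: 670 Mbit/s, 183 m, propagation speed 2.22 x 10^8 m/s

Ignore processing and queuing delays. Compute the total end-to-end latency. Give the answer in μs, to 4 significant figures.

L = 87 × 8 = 696 bits.
Transmission delay per hop = L/R = 696/670000000 = 1.03881 μs; 4 hops → 4.15522 μs.
Propagation delays (d/s per hop): 4.87766, 0.817391, 8.35106, 0.824324 μs; sum = 14.8704 μs.
End-to-end = 19.03 μs.

19.03 μs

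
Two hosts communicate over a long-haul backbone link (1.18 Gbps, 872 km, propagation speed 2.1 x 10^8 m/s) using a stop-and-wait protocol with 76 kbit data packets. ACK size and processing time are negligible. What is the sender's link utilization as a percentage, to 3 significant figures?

t_tx = L/R = 76000/1180000000 = 6.44068e-05 s.
t_prop = 872000/210000000 = 0.00415238 s; RTT = 0.00830476 s.
Cycle = t_tx + RTT = 0.00836917 s.
Utilization = t_tx / cycle = 6.44068e-05/0.00836917 = 0.770 %.

0.770 %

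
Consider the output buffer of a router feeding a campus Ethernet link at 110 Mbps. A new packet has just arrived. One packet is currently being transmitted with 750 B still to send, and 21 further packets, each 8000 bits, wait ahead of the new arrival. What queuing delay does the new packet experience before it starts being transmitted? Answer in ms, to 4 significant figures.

1.582 ms

Each queued packet: L/R = 8000/110000000 = 0.0727273 ms.
21 queued → 1.52727 ms.
Plus remaining 6000 bits of current packet: 0.0545455 ms.
Queuing delay = 1.582 ms.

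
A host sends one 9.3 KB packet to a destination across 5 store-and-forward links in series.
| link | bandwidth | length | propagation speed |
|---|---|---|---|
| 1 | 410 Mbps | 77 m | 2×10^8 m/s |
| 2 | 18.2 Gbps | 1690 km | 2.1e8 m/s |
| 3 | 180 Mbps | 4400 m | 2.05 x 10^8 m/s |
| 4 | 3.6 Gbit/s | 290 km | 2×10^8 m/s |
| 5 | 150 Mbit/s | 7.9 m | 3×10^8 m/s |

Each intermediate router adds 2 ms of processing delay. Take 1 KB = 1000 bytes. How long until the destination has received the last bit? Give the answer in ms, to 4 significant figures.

18.64 ms

L = 74400 bits.
Transmission delays (L/R per hop): 0.181463, 0.00408791, 0.413333, 0.0206667, 0.496 ms; sum = 1.11555 ms.
Propagation delays (d/s per hop): 0.000385, 8.04762, 0.0214634, 1.45, 2.63333e-05 ms; sum = 9.51949 ms.
Processing at 4 router(s): 4 × 2 ms = 8 ms.
End-to-end = 18.64 ms.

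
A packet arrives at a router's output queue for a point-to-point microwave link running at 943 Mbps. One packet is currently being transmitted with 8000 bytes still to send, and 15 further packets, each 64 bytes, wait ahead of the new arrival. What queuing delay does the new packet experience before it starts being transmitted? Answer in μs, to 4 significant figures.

Each queued packet: L/R = 512/943000000 = 0.542948 μs.
15 queued → 8.14422 μs.
Plus remaining 64000 bits of current packet: 67.8685 μs.
Queuing delay = 76.01 μs.

76.01 μs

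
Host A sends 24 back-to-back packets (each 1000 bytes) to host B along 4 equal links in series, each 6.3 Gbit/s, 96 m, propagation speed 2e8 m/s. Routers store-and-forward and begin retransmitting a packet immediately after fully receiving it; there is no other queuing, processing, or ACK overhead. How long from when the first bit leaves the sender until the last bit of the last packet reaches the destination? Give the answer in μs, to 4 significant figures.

Per-hop transmission t_tx = L/R = 8000/6300000000 = 1.26984 μs.
Per-hop propagation t_prop = 96/200000000 = 0.48 μs.
Pipeline fill: first packet needs 4·t_tx to clear all hops; remaining 23 packets each add one t_tx.
Total = (4+24-1)·t_tx + 4·t_prop = 27·1.26984 + 4·0.48 = 36.21 μs.

36.21 μs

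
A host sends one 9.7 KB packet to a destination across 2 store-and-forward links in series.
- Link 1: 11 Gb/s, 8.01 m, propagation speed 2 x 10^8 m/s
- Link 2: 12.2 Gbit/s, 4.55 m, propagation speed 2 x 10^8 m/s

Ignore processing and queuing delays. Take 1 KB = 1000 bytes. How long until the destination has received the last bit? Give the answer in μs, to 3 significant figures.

L = 77600 bits.
Transmission delays (L/R per hop): 7.05455, 6.36066 μs; sum = 13.4152 μs.
Propagation delays (d/s per hop): 0.04005, 0.02275 μs; sum = 0.0628 μs.
End-to-end = 13.5 μs.

13.5 μs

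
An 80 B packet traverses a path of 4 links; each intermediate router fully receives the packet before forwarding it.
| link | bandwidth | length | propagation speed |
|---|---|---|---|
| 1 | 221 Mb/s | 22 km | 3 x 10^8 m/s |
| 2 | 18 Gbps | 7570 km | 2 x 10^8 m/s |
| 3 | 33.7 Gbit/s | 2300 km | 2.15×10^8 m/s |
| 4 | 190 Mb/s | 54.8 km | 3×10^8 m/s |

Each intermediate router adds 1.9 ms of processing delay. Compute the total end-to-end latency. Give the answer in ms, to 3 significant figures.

L = 80 × 8 = 640 bits.
Transmission delays (L/R per hop): 0.00289593, 3.55556e-05, 1.89911e-05, 0.00336842 ms; sum = 0.0063189 ms.
Propagation delays (d/s per hop): 0.0733333, 37.85, 10.6977, 0.182667 ms; sum = 48.8037 ms.
Processing at 3 router(s): 3 × 1.9 ms = 5.7 ms.
End-to-end = 54.5 ms.

54.5 ms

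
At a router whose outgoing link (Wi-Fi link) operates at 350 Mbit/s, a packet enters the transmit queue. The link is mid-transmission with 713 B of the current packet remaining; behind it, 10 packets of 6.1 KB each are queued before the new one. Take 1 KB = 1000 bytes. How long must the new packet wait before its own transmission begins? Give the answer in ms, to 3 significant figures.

1.41 ms

Each queued packet: L/R = 48800/350000000 = 0.139429 ms.
10 queued → 1.39429 ms.
Plus remaining 5704 bits of current packet: 0.0162971 ms.
Queuing delay = 1.41 ms.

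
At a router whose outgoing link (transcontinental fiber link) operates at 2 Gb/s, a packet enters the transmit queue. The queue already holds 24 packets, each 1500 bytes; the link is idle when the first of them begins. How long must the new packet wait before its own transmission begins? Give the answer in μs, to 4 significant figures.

Each queued packet: L/R = 12000/2000000000 = 6 μs.
24 queued → 144 μs.
Queuing delay = 144.0 μs.

144.0 μs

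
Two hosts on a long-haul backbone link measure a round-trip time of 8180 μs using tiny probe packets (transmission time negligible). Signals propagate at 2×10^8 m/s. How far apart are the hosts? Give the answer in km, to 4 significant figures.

818.0 km

One-way propagation = RTT/2 = 4090 μs.
d = s × t = 200000000 × 0.00409 = 818.0 km.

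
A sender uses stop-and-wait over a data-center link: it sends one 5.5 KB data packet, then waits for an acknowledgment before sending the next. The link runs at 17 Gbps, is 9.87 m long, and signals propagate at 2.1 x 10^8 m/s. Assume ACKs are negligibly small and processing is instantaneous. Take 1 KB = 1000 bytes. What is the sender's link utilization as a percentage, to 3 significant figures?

96.5 %

t_tx = L/R = 44000/17000000000 = 2.58824e-06 s.
t_prop = 9.87/210000000 = 4.7e-08 s; RTT = 9.4e-08 s.
Cycle = t_tx + RTT = 2.68224e-06 s.
Utilization = t_tx / cycle = 2.58824e-06/2.68224e-06 = 96.5 %.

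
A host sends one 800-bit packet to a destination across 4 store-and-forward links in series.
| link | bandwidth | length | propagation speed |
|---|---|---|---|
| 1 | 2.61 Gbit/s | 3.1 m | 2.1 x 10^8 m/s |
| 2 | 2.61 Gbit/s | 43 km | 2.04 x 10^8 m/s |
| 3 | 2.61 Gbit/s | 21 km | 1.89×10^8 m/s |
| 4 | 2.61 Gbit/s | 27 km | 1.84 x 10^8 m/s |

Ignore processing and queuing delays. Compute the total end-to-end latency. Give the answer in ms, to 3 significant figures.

Transmission delay per hop = L/R = 800/2610000000 = 0.000306513 ms; 4 hops → 0.00122605 ms.
Propagation delays (d/s per hop): 1.47619e-05, 0.210784, 0.111111, 0.146739 ms; sum = 0.468649 ms.
End-to-end = 0.470 ms.

0.470 ms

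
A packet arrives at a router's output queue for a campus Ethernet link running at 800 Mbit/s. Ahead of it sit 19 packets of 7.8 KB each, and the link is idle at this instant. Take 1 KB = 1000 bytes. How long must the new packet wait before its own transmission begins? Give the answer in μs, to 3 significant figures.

1480 μs

Each queued packet: L/R = 62400/800000000 = 78 μs.
19 queued → 1482 μs.
Queuing delay = 1480 μs.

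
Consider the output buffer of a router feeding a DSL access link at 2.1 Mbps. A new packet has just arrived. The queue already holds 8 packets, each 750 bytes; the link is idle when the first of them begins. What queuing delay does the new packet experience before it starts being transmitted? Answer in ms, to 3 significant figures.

Each queued packet: L/R = 6000/2100000 = 2.85714 ms.
8 queued → 22.8571 ms.
Queuing delay = 22.9 ms.

22.9 ms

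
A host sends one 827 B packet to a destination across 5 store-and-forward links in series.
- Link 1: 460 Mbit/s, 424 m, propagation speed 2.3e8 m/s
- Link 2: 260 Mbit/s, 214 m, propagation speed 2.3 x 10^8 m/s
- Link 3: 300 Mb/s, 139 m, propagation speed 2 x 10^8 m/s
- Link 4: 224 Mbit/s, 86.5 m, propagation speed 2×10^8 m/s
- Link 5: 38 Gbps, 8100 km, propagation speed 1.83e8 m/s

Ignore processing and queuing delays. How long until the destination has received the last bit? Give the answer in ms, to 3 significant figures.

44.4 ms

L = 827 × 8 = 6616 bits.
Transmission delays (L/R per hop): 0.0143826, 0.0254462, 0.0220533, 0.0295357, 0.000174105 ms; sum = 0.0915919 ms.
Propagation delays (d/s per hop): 0.00184348, 0.000930435, 0.000695, 0.0004325, 44.2623 ms; sum = 44.2662 ms.
End-to-end = 44.4 ms.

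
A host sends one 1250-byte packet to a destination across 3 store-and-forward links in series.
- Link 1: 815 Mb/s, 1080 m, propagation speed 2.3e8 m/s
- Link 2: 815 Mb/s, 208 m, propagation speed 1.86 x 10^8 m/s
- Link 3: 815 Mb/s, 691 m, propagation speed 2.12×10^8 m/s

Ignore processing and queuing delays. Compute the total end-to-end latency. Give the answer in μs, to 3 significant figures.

L = 1250 × 8 = 10000 bits.
Transmission delay per hop = L/R = 10000/815000000 = 12.2699 μs; 3 hops → 36.8098 μs.
Propagation delays (d/s per hop): 4.69565, 1.11828, 3.25943 μs; sum = 9.07337 μs.
End-to-end = 45.9 μs.

45.9 μs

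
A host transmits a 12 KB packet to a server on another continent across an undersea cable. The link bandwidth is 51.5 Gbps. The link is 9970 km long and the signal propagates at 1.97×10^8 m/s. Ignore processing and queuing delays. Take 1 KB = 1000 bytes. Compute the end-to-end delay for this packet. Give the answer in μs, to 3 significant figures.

L = 96000 bits.
Transmission delay = L/R = 96000 / 51500000000 = 1.86408 μs.
Propagation delay = d/s = 9970000 m / 197000000 m/s = 50609.1 μs.
Total = 50600 μs.

50600 μs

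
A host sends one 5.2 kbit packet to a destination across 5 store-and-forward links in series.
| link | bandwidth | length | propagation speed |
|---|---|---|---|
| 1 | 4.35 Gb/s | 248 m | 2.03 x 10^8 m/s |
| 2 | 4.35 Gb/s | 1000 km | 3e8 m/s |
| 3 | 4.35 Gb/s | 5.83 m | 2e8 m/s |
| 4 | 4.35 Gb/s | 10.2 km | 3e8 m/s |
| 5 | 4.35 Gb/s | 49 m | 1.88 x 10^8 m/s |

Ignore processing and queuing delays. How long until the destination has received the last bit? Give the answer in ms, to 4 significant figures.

L = 5200 bits.
Transmission delay per hop = L/R = 5200/4350000000 = 0.0011954 ms; 5 hops → 0.00597701 ms.
Propagation delays (d/s per hop): 0.00122167, 3.33333, 2.915e-05, 0.034, 0.000260638 ms; sum = 3.36884 ms.
End-to-end = 3.375 ms.

3.375 ms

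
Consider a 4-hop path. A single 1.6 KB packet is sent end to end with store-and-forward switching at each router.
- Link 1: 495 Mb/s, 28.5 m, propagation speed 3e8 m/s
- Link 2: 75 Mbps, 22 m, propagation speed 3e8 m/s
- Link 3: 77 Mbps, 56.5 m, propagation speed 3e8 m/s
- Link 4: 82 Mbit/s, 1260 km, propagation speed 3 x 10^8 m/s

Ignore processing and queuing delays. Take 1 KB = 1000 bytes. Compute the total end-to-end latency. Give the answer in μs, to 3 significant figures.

L = 12800 bits.
Transmission delays (L/R per hop): 25.8586, 170.667, 166.234, 156.098 μs; sum = 518.857 μs.
Propagation delays (d/s per hop): 0.095, 0.0733333, 0.188333, 4200 μs; sum = 4200.36 μs.
End-to-end = 4720 μs.

4720 μs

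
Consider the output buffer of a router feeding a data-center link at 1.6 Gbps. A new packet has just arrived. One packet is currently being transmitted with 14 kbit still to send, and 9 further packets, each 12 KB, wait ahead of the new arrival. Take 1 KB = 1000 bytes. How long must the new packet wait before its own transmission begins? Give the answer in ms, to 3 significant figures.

Each queued packet: L/R = 96000/1600000000 = 0.06 ms.
9 queued → 0.54 ms.
Plus remaining 14000 bits of current packet: 0.00875 ms.
Queuing delay = 0.549 ms.

0.549 ms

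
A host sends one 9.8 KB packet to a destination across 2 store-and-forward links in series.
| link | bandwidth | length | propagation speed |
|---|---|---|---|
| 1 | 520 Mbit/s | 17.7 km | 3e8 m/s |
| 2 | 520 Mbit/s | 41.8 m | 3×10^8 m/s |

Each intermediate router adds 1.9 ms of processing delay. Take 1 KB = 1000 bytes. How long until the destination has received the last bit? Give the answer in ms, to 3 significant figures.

L = 78400 bits.
Transmission delay per hop = L/R = 78400/520000000 = 0.150769 ms; 2 hops → 0.301538 ms.
Propagation delays (d/s per hop): 0.059, 0.000139333 ms; sum = 0.0591393 ms.
Processing at 1 router(s): 1 × 1.9 ms = 1.9 ms.
End-to-end = 2.26 ms.

2.26 ms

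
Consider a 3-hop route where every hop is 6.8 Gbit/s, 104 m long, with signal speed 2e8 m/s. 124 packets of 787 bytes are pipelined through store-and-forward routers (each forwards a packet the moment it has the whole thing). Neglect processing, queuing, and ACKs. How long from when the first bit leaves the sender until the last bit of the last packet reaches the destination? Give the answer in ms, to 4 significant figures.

0.1182 ms

Per-hop transmission t_tx = L/R = 6296/6800000000 = 0.000925882 ms.
Per-hop propagation t_prop = 104/200000000 = 0.00052 ms.
Pipeline fill: first packet needs 3·t_tx to clear all hops; remaining 123 packets each add one t_tx.
Total = (3+124-1)·t_tx + 3·t_prop = 126·0.000925882 + 3·0.00052 = 0.1182 ms.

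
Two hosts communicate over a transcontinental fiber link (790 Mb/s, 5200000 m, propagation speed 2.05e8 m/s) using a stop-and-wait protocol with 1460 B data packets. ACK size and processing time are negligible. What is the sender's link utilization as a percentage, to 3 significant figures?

t_tx = L/R = 11680/790000000 = 1.47848e-05 s.
t_prop = 5200000/2.05e+08 = 0.0253659 s; RTT = 0.0507317 s.
Cycle = t_tx + RTT = 0.0507465 s.
Utilization = t_tx / cycle = 1.47848e-05/0.0507465 = 0.0291 %.

0.0291 %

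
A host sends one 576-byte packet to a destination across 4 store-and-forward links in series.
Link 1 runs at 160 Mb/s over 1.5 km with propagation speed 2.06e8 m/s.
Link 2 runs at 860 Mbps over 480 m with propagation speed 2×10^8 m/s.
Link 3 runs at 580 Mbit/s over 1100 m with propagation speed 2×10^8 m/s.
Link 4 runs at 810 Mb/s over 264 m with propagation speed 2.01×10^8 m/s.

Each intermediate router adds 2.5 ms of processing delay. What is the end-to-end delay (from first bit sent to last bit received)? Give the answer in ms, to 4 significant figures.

7.564 ms

L = 576 × 8 = 4608 bits.
Transmission delays (L/R per hop): 0.0288, 0.00535814, 0.00794483, 0.00568889 ms; sum = 0.0477919 ms.
Propagation delays (d/s per hop): 0.00728155, 0.0024, 0.0055, 0.00131343 ms; sum = 0.016495 ms.
Processing at 3 router(s): 3 × 2.5 ms = 7.5 ms.
End-to-end = 7.564 ms.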